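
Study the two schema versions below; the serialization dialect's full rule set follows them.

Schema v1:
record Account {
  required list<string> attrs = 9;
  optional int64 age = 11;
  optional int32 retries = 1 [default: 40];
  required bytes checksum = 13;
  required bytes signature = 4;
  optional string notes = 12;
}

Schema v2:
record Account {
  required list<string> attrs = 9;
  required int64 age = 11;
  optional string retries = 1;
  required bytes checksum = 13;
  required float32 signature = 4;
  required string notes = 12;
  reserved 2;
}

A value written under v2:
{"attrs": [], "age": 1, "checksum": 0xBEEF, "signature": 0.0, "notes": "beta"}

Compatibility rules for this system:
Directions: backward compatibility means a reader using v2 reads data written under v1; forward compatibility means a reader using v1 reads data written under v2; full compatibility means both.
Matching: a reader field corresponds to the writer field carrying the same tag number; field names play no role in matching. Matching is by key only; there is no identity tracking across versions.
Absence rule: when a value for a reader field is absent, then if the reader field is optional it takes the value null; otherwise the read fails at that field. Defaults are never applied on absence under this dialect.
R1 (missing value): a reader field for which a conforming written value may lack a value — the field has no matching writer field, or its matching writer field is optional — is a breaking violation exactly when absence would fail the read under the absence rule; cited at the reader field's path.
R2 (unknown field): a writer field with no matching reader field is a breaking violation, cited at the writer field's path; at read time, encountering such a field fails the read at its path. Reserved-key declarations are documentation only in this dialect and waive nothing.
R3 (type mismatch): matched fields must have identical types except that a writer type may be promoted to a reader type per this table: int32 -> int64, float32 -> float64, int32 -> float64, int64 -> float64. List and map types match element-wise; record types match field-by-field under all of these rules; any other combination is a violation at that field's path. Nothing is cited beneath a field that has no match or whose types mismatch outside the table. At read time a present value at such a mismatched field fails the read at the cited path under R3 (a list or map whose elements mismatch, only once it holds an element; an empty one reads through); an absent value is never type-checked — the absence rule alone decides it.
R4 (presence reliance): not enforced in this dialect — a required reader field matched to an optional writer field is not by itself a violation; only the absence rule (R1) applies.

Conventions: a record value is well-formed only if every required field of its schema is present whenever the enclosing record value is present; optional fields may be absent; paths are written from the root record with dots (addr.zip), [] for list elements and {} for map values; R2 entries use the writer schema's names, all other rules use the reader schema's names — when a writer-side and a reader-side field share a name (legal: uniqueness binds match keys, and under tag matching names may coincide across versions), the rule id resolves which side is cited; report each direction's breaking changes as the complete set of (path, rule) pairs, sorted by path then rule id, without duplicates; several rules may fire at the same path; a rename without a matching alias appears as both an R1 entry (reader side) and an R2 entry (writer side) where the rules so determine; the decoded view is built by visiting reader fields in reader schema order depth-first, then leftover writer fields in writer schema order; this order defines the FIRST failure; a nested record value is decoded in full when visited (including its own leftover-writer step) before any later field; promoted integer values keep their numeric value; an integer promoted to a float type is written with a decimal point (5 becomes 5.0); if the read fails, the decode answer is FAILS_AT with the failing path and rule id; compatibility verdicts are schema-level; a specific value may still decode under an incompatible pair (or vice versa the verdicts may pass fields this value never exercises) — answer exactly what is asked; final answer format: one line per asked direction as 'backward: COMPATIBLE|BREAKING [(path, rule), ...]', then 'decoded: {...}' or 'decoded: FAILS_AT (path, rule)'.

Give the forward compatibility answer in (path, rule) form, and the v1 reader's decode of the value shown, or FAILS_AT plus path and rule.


each type pair in Account: writer, then reader
forward pass over Account, reader schema v1, writer schema v2:
  attrs: paired with writer attrs (list<string> -> list<string>; writer required)
  age: paired with writer age (int64 -> int64; writer required)
  retries: paired with writer retries (string -> int32; writer optional)
  checksum: paired with writer checksum (bytes -> bytes; writer required)
  signature: paired with writer signature (float32 -> bytes; writer required)
  notes: paired with writer notes (string -> string; writer required)
  rule R3 violated at retries
  rule R3 violated at signature
  => 2 violation(s): forward is BREAKING for Account
migrating the Account value to v1:
  attrs := []
  age := 1
  retries := null (absent, optional -> null)
  checksum := 0xBEEF
  read fails at signature under R3
  => FAILS_AT (signature, R3)
remaining Account differences; none change what is asked:
  field age in record Account: optional changed to required -> affects backward compatibility only, which is not asked
  field notes in record Account: optional changed to required -> affects backward compatibility only, which is not asked

forward: BREAKING [(retries, R3), (signature, R3)]; decoded: FAILS_AT (signature, R3)


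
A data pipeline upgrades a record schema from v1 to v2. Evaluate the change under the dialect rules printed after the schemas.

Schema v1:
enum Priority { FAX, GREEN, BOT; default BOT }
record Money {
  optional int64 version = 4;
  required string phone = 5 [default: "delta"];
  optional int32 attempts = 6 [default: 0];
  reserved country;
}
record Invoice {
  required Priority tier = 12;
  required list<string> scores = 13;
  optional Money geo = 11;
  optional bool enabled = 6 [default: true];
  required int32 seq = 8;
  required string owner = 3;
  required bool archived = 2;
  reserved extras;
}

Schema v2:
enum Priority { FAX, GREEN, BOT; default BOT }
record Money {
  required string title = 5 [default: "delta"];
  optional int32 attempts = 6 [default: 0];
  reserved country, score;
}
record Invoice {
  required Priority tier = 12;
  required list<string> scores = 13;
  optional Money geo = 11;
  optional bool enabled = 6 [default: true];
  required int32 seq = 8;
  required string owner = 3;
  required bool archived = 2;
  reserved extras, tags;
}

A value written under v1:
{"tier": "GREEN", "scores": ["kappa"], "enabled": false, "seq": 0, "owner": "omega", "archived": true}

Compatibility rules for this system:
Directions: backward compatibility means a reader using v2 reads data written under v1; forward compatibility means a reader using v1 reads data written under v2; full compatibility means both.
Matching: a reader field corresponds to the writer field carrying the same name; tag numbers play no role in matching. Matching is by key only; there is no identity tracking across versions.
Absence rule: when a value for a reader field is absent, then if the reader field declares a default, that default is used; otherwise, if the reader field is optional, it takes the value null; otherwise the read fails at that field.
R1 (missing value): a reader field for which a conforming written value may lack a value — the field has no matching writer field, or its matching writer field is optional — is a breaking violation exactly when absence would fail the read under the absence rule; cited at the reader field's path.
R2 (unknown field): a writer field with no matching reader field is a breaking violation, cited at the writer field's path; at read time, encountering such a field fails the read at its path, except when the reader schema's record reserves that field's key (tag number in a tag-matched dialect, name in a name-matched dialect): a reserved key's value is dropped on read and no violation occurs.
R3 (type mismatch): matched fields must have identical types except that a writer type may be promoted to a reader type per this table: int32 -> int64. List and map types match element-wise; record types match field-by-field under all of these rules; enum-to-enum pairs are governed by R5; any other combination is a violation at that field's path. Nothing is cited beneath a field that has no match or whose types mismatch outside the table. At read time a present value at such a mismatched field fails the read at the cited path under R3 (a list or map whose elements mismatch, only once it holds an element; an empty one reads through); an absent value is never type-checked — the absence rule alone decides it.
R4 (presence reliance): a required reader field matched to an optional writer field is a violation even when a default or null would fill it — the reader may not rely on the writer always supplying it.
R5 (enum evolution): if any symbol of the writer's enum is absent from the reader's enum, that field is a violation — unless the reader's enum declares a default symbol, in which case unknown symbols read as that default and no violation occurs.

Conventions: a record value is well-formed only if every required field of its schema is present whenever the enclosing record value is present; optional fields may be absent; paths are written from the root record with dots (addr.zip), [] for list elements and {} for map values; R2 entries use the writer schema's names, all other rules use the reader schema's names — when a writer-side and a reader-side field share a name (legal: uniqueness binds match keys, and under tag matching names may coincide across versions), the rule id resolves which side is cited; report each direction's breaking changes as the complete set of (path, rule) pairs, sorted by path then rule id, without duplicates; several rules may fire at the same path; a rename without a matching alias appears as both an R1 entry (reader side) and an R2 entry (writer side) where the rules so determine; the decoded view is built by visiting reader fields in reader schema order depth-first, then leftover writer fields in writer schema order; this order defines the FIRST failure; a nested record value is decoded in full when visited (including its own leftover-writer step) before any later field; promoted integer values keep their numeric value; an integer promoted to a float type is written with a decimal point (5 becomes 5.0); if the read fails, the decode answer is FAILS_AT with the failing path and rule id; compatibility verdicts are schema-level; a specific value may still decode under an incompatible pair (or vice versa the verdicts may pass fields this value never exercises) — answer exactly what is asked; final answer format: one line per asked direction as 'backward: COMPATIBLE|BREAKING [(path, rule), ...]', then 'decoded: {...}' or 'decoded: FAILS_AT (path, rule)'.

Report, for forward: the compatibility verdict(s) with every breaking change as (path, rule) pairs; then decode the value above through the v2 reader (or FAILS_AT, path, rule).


forward: BREAKING [(geo.title, R2)]; decoded: {"tier": "GREEN", "scores": ["kappa"], "geo": null, "enabled": false, "seq": 0, "owner": "omega", "archived": true}

arrows below run writer -> reader for Invoice
forward for Invoice (reader v1, writer v2):
  tier: Priority -> Priority, writer required; from tier
  scores: list<string> -> list<string>, writer required; from scores
  geo: Money -> Money, writer optional; from geo
  enabled: bool -> bool, writer optional; from enabled
  seq: int32 -> int32, writer required; from seq
  owner: string -> string, writer required; from owner
  archived: bool -> bool, writer required; from archived
  no writer field matches reader geo.version
  no writer field matches reader geo.phone
  geo.attempts: int32 -> int32, writer optional; from geo.attempts
  writer field geo.title has no reader counterpart
  breaking: (geo.title, R2)
  => forward verdict for Invoice: BREAKING, 1 violation(s)
decode walk for Invoice under reader schema v2:
  tier := "GREEN"
  scores := ["kappa"]
  geo := null (missing; optional => null)
  enabled := false
  seq := 0
  owner := "omega"
  archived := true
  => decoded: {"tier": "GREEN", "scores": ["kappa"], "geo": null, "enabled": false, "seq": 0, "owner": "omega", "archived": true}
diffs on Invoice not affecting the asked answer:
  removed field version from record Money -> its effect on Invoice is confined to the backward direction, not asked


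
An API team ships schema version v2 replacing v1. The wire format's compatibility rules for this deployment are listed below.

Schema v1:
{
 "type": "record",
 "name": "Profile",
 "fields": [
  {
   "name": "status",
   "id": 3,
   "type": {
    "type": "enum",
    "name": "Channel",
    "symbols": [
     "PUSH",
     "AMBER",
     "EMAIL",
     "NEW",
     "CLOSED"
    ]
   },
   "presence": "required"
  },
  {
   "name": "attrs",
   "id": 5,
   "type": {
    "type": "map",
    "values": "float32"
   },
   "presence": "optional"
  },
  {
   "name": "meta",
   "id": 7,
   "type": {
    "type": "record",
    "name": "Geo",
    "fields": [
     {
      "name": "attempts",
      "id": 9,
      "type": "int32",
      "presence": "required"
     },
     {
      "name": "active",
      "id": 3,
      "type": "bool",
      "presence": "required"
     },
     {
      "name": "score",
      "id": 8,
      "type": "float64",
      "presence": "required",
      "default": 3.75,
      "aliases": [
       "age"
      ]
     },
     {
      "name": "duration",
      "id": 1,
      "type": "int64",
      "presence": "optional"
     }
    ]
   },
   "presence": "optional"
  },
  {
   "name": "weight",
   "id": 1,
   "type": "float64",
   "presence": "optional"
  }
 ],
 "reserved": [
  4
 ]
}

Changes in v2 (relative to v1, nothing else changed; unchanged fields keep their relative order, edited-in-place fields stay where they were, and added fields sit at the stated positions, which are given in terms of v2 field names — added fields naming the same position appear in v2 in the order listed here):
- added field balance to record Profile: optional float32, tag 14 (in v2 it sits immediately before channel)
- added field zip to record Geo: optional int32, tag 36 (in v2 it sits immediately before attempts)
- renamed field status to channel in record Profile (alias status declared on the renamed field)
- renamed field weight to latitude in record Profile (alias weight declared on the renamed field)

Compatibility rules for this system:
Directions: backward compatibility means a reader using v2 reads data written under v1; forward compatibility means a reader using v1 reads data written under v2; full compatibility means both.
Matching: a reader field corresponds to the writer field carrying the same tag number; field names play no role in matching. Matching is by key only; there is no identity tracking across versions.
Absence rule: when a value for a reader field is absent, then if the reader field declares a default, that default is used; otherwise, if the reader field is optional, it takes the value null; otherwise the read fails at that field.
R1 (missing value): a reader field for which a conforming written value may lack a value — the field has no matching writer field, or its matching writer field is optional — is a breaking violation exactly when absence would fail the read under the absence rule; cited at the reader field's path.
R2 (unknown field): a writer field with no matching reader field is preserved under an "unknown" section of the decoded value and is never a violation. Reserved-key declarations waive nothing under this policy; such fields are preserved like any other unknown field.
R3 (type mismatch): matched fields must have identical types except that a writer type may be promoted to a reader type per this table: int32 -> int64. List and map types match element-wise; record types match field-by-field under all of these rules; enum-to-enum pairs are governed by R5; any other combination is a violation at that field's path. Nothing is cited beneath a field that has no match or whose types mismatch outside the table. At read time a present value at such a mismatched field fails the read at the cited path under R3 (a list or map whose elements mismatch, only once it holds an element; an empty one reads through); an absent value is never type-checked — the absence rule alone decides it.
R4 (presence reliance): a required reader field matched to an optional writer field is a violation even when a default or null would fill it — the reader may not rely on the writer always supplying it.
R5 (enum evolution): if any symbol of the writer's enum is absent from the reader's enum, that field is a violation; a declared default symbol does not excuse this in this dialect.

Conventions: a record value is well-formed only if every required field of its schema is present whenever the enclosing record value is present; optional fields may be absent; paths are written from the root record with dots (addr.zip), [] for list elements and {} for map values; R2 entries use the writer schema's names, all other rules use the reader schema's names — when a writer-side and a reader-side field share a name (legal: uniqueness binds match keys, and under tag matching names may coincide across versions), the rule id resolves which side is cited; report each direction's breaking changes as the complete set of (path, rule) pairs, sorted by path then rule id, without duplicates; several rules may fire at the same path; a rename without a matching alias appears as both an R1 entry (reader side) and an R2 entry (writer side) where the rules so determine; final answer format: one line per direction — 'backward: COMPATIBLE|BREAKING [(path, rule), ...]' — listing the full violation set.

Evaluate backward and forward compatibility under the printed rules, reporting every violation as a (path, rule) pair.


the writer's type comes first in each Profile pair
checking backward for Profile: reader v2 against writer v1:
  balance has no writer counterpart
  channel <- status (Channel -> Channel, writer required)
  attrs <- attrs (map<string, float32> -> map<string, float32>, writer optional)
  meta <- meta (Geo -> Geo, writer optional)
  latitude <- weight (float64 -> float64, writer optional)
  meta.zip has no writer counterpart
  meta.attempts <- meta.attempts (int32 -> int32, writer required)
  meta.active <- meta.active (bool -> bool, writer required)
  meta.score <- meta.score (float64 -> float64, writer required)
  meta.duration <- meta.duration (int64 -> int64, writer optional)
  nothing fires on Profile: backward is COMPATIBLE
checking forward for Profile: reader v1 against writer v2:
  status <- channel (Channel -> Channel, writer required)
  attrs <- attrs (map<string, float32> -> map<string, float32>, writer optional)
  meta <- meta (Geo -> Geo, writer optional)
  weight <- latitude (float64 -> float64, writer optional)
  balance (writer side), unknown to reader
  meta.attempts <- meta.attempts (int32 -> int32, writer required)
  meta.active <- meta.active (bool -> bool, writer required)
  meta.score <- meta.score (float64 -> float64, writer required)
  meta.duration <- meta.duration (int64 -> int64, writer optional)
  meta.zip (writer side), unknown to reader
  nothing fires on Profile: forward is COMPATIBLE

backward: COMPATIBLE []; forward: COMPATIBLE []


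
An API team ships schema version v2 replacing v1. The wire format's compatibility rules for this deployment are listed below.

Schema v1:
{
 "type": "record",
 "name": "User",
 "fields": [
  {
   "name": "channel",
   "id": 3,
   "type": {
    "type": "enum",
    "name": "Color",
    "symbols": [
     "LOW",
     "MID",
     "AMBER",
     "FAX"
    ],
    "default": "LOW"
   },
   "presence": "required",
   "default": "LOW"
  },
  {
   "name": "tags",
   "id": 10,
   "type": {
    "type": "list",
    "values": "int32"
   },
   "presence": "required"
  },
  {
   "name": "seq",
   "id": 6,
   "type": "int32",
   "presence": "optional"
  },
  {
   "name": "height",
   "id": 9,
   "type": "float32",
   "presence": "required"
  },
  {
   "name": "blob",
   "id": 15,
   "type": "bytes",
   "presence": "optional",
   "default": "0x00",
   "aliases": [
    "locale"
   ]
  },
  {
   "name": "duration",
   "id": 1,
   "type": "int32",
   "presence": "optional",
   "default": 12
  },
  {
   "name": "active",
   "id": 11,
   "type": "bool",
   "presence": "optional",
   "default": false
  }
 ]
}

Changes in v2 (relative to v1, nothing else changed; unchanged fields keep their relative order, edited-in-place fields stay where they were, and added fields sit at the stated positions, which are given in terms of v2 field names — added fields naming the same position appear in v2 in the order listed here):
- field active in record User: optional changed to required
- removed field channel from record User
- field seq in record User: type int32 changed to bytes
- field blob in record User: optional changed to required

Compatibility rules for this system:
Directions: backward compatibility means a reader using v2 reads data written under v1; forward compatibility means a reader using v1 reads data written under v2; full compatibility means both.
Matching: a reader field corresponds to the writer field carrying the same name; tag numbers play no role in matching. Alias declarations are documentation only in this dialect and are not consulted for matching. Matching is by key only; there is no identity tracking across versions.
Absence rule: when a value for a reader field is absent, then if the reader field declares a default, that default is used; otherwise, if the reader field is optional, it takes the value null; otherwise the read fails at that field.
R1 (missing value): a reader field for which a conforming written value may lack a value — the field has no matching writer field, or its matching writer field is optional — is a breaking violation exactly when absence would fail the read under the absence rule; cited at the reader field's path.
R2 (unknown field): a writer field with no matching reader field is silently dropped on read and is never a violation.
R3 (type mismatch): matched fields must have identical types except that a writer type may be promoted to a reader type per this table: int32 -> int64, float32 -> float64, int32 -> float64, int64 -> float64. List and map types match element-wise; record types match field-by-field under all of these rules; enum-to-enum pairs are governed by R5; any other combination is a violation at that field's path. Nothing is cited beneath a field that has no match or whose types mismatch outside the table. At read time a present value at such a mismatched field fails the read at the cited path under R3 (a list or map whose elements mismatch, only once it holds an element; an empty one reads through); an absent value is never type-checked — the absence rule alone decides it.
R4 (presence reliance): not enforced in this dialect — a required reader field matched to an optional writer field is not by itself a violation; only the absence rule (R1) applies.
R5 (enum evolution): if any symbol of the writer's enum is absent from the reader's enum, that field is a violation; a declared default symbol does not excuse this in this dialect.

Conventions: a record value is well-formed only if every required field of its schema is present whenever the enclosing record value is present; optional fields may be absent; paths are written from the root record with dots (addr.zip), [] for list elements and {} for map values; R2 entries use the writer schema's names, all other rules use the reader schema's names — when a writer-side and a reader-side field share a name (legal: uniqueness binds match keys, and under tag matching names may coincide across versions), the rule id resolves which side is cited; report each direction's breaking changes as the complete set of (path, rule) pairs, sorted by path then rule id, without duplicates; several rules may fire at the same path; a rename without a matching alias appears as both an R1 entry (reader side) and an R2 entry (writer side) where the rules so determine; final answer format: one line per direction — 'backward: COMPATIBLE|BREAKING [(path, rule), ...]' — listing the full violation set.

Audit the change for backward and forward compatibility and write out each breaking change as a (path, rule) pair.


arrows below run writer -> reader for User
backward analysis of User with v2 as reader and v1 as writer:
  tags: paired with writer tags (list<int32> -> list<int32>; writer required)
  seq: paired with writer seq (int32 -> bytes; writer optional)
  height: paired with writer height (float32 -> float32; writer required)
  blob: paired with writer blob (bytes -> bytes; writer optional)
  duration: paired with writer duration (int32 -> int32; writer optional)
  active: paired with writer active (bool -> bool; writer optional)
  channel (writer side), unknown to reader
  rule R3 violated at seq
  => backward verdict for User: BREAKING, 1 violation(s)
forward analysis of User with v1 as reader and v2 as writer:
  channel: no writer match
  tags: paired with writer tags (list<int32> -> list<int32>; writer required)
  seq: paired with writer seq (bytes -> int32; writer optional)
  height: paired with writer height (float32 -> float32; writer required)
  blob: paired with writer blob (bytes -> bytes; writer required)
  duration: paired with writer duration (int32 -> int32; writer optional)
  active: paired with writer active (bool -> bool; writer required)
  rule R3 violated at seq
  => forward verdict for User: BREAKING, 1 violation(s)

backward: BREAKING [(seq, R3)]; forward: BREAKING [(seq, R3)]


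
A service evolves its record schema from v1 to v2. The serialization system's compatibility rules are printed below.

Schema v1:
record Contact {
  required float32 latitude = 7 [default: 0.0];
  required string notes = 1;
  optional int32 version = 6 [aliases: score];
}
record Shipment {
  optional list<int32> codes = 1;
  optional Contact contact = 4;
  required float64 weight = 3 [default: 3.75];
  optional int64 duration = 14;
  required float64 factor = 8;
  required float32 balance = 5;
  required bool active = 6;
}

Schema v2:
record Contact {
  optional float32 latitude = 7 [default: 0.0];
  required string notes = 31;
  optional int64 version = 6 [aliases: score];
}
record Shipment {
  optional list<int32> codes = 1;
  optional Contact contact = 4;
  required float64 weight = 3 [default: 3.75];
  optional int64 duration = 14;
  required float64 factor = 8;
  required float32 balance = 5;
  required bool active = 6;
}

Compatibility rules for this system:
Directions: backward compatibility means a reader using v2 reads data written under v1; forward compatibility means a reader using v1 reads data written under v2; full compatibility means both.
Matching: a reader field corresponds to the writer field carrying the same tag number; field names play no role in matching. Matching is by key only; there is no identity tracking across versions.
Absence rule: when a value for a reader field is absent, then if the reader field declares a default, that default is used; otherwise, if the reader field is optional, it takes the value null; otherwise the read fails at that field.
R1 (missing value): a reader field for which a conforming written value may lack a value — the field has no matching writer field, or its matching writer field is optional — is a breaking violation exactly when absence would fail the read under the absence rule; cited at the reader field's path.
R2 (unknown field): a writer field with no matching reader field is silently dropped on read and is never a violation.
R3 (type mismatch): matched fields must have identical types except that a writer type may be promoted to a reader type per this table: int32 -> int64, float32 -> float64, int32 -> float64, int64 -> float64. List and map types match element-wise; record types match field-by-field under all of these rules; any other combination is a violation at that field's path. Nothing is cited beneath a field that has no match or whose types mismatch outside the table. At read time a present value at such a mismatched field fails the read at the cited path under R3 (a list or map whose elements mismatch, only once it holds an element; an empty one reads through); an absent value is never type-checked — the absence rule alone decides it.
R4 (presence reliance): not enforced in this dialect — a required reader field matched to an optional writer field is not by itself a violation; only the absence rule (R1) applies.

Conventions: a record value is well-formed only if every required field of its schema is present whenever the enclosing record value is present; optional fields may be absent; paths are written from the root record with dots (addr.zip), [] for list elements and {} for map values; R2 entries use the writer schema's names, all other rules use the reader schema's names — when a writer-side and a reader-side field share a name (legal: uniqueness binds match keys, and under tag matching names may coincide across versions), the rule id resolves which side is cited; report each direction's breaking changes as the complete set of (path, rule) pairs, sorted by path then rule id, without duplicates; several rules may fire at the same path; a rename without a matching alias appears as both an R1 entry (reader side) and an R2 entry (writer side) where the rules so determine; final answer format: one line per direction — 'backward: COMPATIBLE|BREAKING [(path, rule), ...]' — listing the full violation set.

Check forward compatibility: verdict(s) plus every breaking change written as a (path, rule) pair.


the writer's type comes first in each Shipment pair
checking forward for Shipment: reader v1 against writer v2:
  codes: paired with writer codes (list<int32> -> list<int32>; writer optional)
  contact: paired with writer contact (Contact -> Contact; writer optional)
  weight: paired with writer weight (float64 -> float64; writer required)
  duration: paired with writer duration (int64 -> int64; writer optional)
  factor: paired with writer factor (float64 -> float64; writer required)
  balance: paired with writer balance (float32 -> float32; writer required)
  active: paired with writer active (bool -> bool; writer required)
  contact.latitude: paired with writer contact.latitude (float32 -> float32; writer optional)
  contact.notes: no writer-side match
  contact.version: paired with writer contact.version (int64 -> int32; writer optional)
  contact.notes (writer side), unknown to reader
  breaking: (contact.notes, R1)
  breaking: (contact.version, R3)
  forward on Shipment therefore BREAKING (2)
the other Shipment changes do not affect what is asked:
  field latitude in record Contact: required changed to optional -> inert for the asked Shipment verdict: nothing fires

forward: BREAKING [(contact.notes, R1), (contact.version, R3)]


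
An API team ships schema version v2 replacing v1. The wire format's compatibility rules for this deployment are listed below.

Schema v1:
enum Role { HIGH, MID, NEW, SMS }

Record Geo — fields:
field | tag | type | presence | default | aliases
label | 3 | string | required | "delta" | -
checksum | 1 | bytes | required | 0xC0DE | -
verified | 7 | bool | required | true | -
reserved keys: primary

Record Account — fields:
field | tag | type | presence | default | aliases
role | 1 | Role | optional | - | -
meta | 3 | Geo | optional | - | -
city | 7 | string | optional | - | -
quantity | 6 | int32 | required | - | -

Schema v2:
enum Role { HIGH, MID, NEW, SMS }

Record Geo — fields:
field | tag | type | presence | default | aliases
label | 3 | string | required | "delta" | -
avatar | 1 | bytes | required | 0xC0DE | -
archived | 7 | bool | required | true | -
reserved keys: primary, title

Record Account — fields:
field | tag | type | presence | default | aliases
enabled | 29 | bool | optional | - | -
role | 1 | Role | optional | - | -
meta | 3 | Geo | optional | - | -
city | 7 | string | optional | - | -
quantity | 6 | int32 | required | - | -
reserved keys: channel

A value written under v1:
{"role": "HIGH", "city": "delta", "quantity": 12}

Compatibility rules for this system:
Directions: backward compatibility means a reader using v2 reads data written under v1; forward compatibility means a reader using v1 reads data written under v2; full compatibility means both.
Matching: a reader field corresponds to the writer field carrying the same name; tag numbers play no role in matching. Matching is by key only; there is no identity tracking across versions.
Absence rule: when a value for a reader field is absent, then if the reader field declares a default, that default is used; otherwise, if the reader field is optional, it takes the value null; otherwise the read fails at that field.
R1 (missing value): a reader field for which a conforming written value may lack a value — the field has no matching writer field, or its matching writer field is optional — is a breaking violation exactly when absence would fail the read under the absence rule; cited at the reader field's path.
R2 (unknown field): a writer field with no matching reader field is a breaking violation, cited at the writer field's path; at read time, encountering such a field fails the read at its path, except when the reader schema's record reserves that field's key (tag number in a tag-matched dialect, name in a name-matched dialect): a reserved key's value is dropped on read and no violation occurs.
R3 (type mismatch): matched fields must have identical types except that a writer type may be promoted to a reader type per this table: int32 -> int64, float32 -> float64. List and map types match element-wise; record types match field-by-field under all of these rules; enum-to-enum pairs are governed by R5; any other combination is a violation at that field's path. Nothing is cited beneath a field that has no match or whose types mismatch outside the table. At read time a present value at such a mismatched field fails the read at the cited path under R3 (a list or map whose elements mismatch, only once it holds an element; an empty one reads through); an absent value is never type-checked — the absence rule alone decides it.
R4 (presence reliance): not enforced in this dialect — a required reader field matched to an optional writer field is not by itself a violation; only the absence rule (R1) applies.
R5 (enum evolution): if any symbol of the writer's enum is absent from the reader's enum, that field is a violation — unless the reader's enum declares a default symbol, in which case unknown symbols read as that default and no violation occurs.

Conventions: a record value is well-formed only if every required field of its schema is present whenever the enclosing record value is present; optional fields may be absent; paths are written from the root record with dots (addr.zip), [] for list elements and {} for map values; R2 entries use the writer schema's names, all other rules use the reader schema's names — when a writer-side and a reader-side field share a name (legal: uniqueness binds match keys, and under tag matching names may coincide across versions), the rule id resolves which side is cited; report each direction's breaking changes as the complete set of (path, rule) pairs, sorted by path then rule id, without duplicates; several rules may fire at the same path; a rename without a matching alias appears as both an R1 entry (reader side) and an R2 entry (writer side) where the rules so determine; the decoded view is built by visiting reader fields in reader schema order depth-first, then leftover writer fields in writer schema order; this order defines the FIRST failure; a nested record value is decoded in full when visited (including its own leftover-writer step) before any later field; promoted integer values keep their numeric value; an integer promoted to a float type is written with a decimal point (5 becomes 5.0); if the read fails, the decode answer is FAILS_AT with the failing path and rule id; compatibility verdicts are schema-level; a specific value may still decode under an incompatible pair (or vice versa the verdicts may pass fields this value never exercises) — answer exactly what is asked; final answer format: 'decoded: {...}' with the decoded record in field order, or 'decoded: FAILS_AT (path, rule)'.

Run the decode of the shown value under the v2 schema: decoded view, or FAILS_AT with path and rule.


decoded: {"enabled": null, "role": "HIGH", "meta": null, "city": "delta", "quantity": 12}

in Account below, arrows point writer -> reader
decoding the Account value with the v2 reader:
  enabled := null (absent, optional -> null)
  role := "HIGH"
  meta := null (absent, optional -> null)
  city := "delta"
  quantity := 12
  => decoded: {"enabled": null, "role": "HIGH", "meta": null, "city": "delta", "quantity": 12}
diffs on Account not affecting the asked answer:
  renamed field checksum to avatar in record Geo -> schema-level compatibility only; this Account value's decode is unchanged
  renamed field verified to archived in record Geo -> schema-level compatibility only; this Account value's decode is unchanged


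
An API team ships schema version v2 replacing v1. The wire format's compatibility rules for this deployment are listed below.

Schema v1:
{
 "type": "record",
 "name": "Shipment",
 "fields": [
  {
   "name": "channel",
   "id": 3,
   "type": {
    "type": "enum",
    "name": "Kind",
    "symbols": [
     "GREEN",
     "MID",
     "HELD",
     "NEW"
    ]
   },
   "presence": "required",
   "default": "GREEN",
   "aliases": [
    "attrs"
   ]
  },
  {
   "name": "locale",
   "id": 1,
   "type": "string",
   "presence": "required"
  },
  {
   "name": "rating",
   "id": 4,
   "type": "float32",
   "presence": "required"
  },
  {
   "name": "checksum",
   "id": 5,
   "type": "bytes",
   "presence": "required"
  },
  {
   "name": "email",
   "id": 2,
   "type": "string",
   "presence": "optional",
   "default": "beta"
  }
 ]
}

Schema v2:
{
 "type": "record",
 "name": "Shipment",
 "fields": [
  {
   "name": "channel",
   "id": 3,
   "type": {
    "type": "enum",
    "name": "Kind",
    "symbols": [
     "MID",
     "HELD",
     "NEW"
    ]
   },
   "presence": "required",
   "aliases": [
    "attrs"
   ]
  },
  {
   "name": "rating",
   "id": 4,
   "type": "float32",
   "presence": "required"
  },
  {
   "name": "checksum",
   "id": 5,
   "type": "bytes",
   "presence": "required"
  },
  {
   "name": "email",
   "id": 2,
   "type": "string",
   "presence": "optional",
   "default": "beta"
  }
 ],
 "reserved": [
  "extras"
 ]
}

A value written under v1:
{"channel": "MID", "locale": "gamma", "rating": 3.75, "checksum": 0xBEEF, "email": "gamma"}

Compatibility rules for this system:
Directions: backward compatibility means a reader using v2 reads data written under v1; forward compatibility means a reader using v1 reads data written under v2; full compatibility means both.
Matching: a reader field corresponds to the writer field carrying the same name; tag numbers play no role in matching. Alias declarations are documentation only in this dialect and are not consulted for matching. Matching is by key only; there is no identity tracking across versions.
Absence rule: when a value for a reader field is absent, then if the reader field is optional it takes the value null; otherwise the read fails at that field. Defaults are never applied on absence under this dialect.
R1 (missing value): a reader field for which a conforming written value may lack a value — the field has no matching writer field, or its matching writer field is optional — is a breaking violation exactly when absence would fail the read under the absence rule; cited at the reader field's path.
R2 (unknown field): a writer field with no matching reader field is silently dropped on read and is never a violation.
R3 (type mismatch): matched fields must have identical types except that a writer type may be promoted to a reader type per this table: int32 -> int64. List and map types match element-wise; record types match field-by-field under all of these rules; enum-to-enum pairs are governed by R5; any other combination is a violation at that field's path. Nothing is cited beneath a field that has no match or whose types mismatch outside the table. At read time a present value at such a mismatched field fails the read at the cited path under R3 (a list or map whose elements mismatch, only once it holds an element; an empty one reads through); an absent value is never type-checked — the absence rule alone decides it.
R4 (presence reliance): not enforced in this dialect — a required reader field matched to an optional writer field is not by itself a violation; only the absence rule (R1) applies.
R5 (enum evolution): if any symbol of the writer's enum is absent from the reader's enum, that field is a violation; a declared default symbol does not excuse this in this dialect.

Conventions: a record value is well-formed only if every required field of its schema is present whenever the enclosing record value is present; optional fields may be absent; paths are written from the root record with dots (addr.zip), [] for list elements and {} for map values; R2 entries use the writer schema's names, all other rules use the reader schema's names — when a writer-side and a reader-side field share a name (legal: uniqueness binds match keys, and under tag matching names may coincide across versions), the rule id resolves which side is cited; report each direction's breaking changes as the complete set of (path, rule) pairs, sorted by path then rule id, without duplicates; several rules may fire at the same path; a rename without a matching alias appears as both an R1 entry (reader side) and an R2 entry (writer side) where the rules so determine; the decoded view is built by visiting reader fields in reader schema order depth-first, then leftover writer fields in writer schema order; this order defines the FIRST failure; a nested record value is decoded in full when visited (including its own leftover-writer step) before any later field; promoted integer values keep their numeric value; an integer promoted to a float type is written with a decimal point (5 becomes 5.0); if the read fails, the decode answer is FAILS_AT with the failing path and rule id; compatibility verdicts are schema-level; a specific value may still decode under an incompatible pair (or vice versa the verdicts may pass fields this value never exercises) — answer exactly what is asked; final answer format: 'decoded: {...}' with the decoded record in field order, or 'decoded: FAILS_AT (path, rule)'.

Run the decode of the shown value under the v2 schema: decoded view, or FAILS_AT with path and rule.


decoded: {"channel": "MID", "rating": 3.75, "checksum": 0xBEEF, "email": "gamma"}

each type pair in Shipment: writer, then reader
decode walk for Shipment under reader schema v2:
  channel := "MID"
  rating := 3.75
  checksum := 0xBEEF
  email := "gamma"
  writer locale: unmatched, discarded
  => decoded: {"channel": "MID", "rating": 3.75, "checksum": 0xBEEF, "email": "gamma"}
the other Shipment changes do not affect what is asked:
  enum Kind (field channel in record Shipment): symbol GREEN removed (the field default referencing it is cleared) -> affects the rule determinations only; this particular Shipment value decodes identically
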